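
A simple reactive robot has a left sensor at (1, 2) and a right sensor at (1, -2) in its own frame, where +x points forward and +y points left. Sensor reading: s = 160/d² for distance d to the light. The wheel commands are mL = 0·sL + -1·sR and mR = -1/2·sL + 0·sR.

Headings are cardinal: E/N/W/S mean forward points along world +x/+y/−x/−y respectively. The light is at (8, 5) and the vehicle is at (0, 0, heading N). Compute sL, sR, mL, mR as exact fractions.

left sensor world pos  = (-2, 1); dL² = 116
right sensor world pos = (2, 1); dR² = 52
sL = 160/116 = 40/29
sR = 160/52 = 40/13
mL = 0·sL + -1·sR = -40/13
mR = -1/2·sL + 0·sR = -20/29

40/29 40/13 -40/13 -20/29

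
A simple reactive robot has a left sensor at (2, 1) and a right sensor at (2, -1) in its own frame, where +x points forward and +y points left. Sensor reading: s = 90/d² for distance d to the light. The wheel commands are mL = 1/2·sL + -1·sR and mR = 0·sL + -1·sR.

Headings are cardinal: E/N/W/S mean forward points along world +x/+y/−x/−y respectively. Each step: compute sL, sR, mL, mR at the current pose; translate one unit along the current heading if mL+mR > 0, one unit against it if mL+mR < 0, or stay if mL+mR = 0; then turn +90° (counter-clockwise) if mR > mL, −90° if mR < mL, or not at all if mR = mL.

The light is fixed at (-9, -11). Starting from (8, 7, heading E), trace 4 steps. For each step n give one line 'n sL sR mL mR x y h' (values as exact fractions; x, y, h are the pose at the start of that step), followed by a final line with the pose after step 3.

n=0: pose=(8,7,E); sL=45/361, sR=9/65; mL=-3573/46930, mR=-9/65; mL+mR=-10071/46930 → advance -1; mR−mL=-45/722 → turn -1·90°
n=1: pose=(7,7,S); sL=18/109, sR=90/481; mL=-5481/52429, mR=-90/481; mL+mR=-15291/52429 → advance -1; mR−mL=-9/109 → turn -1·90°
n=2: pose=(7,8,W); sL=9/52, sR=45/298; mL=-999/15496, mR=-45/298; mL+mR=-3339/15496 → advance -1; mR−mL=-9/104 → turn -1·90°
n=3: pose=(8,8,N); sL=90/697, sR=2/17; mL=-37/697, mR=-2/17; mL+mR=-7/41 → advance -1; mR−mL=-45/697 → turn -1·90°

0 45/361 9/65 -3573/46930 -9/65 8 7 E
1 18/109 90/481 -5481/52429 -90/481 7 7 S
2 9/52 45/298 -999/15496 -45/298 7 8 W
3 90/697 2/17 -37/697 -2/17 8 8 N
final 8 7 E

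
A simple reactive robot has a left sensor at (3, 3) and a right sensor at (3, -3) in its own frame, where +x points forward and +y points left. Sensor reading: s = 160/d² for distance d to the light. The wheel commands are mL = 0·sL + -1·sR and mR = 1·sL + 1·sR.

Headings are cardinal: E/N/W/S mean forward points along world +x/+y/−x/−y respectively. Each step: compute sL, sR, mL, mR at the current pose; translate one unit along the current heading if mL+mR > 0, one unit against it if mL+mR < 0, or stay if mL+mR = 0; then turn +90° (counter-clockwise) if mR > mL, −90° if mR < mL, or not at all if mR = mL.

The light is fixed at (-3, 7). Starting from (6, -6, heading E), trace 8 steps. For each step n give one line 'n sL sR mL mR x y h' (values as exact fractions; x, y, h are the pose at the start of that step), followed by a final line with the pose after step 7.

n=0: pose=(6,-6,E); sL=40/61, sR=2/5; mL=-2/5, mR=322/305; mL+mR=40/61 → advance +1; mR−mL=444/305 → turn +1·90°
n=1: pose=(7,-6,N); sL=160/149, sR=160/269; mL=-160/269, mR=66880/40081; mL+mR=160/149 → advance +1; mR−mL=90720/40081 → turn +1·90°
n=2: pose=(7,-5,W); sL=80/137, sR=16/13; mL=-16/13, mR=3232/1781; mL+mR=80/137 → advance +1; mR−mL=5424/1781 → turn +1·90°
n=3: pose=(6,-5,S); sL=160/369, sR=160/261; mL=-160/261, mR=11200/10701; mL+mR=160/369 → advance +1; mR−mL=5920/3567 → turn +1·90°
n=4: pose=(6,-6,E); sL=40/61, sR=2/5; mL=-2/5, mR=322/305; mL+mR=40/61 → advance +1; mR−mL=444/305 → turn +1·90°
n=5: pose=(7,-6,N); sL=160/149, sR=160/269; mL=-160/269, mR=66880/40081; mL+mR=160/149 → advance +1; mR−mL=90720/40081 → turn +1·90°
n=6: pose=(7,-5,W); sL=80/137, sR=16/13; mL=-16/13, mR=3232/1781; mL+mR=80/137 → advance +1; mR−mL=5424/1781 → turn +1·90°
n=7: pose=(6,-5,S); sL=160/369, sR=160/261; mL=-160/261, mR=11200/10701; mL+mR=160/369 → advance +1; mR−mL=5920/3567 → turn +1·90°

0 40/61 2/5 -2/5 322/305 6 -6 E
1 160/149 160/269 -160/269 66880/40081 7 -6 N
2 80/137 16/13 -16/13 3232/1781 7 -5 W
3 160/369 160/261 -160/261 11200/10701 6 -5 S
4 40/61 2/5 -2/5 322/305 6 -6 E
5 160/149 160/269 -160/269 66880/40081 7 -6 N
6 80/137 16/13 -16/13 3232/1781 7 -5 W
7 160/369 160/261 -160/261 11200/10701 6 -5 S
final 6 -6 E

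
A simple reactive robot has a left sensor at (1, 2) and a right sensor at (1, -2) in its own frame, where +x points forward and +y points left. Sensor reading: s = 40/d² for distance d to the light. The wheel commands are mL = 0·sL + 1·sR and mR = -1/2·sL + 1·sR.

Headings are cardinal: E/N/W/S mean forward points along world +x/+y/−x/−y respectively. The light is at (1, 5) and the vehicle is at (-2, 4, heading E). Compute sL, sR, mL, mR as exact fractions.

left sensor world pos  = (-1, 6); dL² = 5
right sensor world pos = (-1, 2); dR² = 13
sL = 40/5 = 8
sR = 40/13 = 40/13
mL = 0·sL + 1·sR = 40/13
mR = -1/2·sL + 1·sR = -12/13

8 40/13 40/13 -12/13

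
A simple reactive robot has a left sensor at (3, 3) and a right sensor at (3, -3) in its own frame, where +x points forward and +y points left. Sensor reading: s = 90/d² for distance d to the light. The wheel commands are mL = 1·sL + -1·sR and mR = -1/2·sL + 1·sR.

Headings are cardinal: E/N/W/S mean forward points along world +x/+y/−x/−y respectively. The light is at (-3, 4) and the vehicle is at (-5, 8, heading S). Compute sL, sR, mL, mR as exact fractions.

45 45/13 540/13 -495/26

left sensor world pos  = (-2, 5); dL² = 2
right sensor world pos = (-8, 5); dR² = 26
sL = 90/2 = 45
sR = 90/26 = 45/13
mL = 1·sL + -1·sR = 540/13
mR = -1/2·sL + 1·sR = -495/26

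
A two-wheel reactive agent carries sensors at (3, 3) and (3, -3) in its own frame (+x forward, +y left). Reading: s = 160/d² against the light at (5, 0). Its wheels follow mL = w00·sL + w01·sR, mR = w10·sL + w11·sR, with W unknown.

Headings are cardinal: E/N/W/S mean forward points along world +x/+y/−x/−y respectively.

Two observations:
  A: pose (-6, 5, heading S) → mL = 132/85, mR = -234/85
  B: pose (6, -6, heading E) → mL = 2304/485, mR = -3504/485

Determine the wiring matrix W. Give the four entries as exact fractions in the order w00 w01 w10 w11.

obs A: pose=(-6,5,S) → sL=40/17, sR=4/5, mL=132/85, mR=-234/85
obs B: pose=(6,-6,E) → sL=32/5, sR=160/97, mL=2304/485, mR=-3504/485
sensor matrix S = [[40/17, 4/5], [32/5, 160/97]]; det S = -51072/41225
solve [mL_A; mL_B] = S·[w00; w01] and [mR_A; mR_B] = S·[w10; w11]:
  w00 = 1, w01 = -1, w10 = -1, w11 = -1/2

1 -1 -1 -1/2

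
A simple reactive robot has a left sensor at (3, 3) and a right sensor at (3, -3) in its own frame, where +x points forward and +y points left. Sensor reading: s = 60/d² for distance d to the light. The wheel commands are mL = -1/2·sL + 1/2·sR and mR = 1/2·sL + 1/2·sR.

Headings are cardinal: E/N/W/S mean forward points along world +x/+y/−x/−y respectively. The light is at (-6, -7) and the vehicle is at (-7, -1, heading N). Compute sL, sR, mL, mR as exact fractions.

left sensor world pos  = (-10, 2); dL² = 97
right sensor world pos = (-4, 2); dR² = 85
sL = 60/97 = 60/97
sR = 60/85 = 12/17
mL = -1/2·sL + 1/2·sR = 72/1649
mR = 1/2·sL + 1/2·sR = 1092/1649

60/97 12/17 72/1649 1092/1649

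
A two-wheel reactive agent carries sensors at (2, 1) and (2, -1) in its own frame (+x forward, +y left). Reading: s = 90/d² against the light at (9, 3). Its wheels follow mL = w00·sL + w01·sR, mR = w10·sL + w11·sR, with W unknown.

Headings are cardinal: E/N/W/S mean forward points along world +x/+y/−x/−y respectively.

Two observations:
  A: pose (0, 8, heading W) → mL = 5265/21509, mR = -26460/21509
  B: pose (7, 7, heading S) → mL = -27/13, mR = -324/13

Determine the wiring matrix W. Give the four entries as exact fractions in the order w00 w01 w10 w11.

obs A: pose=(0,8,W) → sL=90/137, sR=90/157, mL=5265/21509, mR=-26460/21509
obs B: pose=(7,7,S) → sL=18, sR=90/13, mL=-27/13, mR=-324/13
sensor matrix S = [[90/137, 90/157], [18, 90/13]]; det S = -1613520/279617
solve [mL_A; mL_B] = S·[w00; w01] and [mR_A; mR_B] = S·[w10; w11]:
  w00 = -1/2, w01 = 1, w10 = -1, w11 = -1

-1/2 1 -1 -1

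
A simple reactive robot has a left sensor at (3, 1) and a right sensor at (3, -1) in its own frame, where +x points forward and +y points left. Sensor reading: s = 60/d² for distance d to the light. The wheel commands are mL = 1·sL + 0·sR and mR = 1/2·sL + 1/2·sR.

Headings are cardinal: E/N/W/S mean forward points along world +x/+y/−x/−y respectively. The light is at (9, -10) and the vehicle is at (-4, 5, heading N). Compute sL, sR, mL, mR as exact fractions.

3/26 5/39 3/26 19/156

left sensor world pos  = (-5, 8); dL² = 520
right sensor world pos = (-3, 8); dR² = 468
sL = 60/520 = 3/26
sR = 60/468 = 5/39
mL = 1·sL + 0·sR = 3/26
mR = 1/2·sL + 1/2·sR = 19/156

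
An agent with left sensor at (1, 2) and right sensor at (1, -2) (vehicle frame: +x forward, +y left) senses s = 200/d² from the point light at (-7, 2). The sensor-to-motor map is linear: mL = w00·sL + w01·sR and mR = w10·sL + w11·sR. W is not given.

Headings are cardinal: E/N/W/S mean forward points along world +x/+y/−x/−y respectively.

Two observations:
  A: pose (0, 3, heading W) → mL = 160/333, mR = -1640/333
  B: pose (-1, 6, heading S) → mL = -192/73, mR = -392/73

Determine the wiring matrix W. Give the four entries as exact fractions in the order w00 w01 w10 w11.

obs A: pose=(0,3,W) → sL=200/37, sR=40/9, mL=160/333, mR=-1640/333
obs B: pose=(-1,6,S) → sL=200/73, sR=8, mL=-192/73, mR=-392/73
sensor matrix S = [[200/37, 40/9], [200/73, 8]]; det S = 755200/24309
solve [mL_A; mL_B] = S·[w00; w01] and [mR_A; mR_B] = S·[w10; w11]:
  w00 = 1/2, w01 = -1/2, w10 = -1/2, w11 = -1/2

1/2 -1/2 -1/2 -1/2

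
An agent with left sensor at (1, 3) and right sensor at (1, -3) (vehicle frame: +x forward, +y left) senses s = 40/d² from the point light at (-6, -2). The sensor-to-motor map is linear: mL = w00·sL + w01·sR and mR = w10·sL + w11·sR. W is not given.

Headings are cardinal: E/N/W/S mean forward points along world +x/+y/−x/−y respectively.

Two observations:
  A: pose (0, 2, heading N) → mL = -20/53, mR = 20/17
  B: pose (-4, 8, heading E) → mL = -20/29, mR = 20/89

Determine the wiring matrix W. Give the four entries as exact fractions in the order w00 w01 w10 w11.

obs A: pose=(0,2,N) → sL=20/17, sR=20/53, mL=-20/53, mR=20/17
obs B: pose=(-4,8,E) → sL=20/89, sR=20/29, mL=-20/29, mR=20/89
sensor matrix S = [[20/17, 20/53], [20/89, 20/29]]; det S = 1689600/2325481
solve [mL_A; mL_B] = S·[w00; w01] and [mR_A; mR_B] = S·[w10; w11]:
  w00 = 0, w01 = -1, w10 = 1, w11 = 0

0 -1 1 0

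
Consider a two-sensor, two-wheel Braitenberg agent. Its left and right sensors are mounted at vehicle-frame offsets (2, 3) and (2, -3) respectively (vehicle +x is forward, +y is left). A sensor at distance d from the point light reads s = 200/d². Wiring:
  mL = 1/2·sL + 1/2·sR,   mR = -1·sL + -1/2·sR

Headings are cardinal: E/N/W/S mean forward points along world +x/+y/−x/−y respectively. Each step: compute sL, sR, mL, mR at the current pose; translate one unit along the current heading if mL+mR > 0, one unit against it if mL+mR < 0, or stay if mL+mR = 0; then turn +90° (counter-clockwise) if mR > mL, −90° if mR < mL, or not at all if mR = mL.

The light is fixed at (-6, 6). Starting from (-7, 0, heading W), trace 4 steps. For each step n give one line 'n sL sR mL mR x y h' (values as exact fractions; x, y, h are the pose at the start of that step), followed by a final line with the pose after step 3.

n=0: pose=(-7,0,W); sL=20/9, sR=100/9; mL=20/3, mR=-70/9; mL+mR=-10/9 → advance -1; mR−mL=-130/9 → turn -1·90°
n=1: pose=(-6,0,N); sL=8, sR=8; mL=8, mR=-12; mL+mR=-4 → advance -1; mR−mL=-20 → turn -1·90°
n=2: pose=(-6,-1,E); sL=10, sR=25/13; mL=155/26, mR=-285/26; mL+mR=-5 → advance -1; mR−mL=-220/13 → turn -1·90°
n=3: pose=(-7,-1,S); sL=40/17, sR=200/97; mL=3640/1649, mR=-5580/1649; mL+mR=-20/17 → advance -1; mR−mL=-9220/1649 → turn -1·90°

0 20/9 100/9 20/3 -70/9 -7 0 W
1 8 8 8 -12 -6 0 N
2 10 25/13 155/26 -285/26 -6 -1 E
3 40/17 200/97 3640/1649 -5580/1649 -7 -1 S
final -7 0 W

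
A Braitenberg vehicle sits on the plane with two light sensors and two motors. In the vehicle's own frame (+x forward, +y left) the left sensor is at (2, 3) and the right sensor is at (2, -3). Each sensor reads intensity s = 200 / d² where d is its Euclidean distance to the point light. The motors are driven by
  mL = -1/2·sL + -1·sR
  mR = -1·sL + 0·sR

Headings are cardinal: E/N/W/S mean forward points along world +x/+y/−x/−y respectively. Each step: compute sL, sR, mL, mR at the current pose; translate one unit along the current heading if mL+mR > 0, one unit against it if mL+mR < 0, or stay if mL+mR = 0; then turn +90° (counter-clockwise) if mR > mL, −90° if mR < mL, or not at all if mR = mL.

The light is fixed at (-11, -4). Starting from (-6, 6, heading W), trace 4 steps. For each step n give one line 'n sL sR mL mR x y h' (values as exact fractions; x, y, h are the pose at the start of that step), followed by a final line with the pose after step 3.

n=0: pose=(-6,6,W); sL=100/29, sR=100/89; mL=-7350/2581, mR=-100/29; mL+mR=-16250/2581 → advance -1; mR−mL=-1550/2581 → turn -1·90°
n=1: pose=(-5,6,N); sL=200/153, sR=8/9; mL=-236/153, mR=-200/153; mL+mR=-436/153 → advance -1; mR−mL=4/17 → turn +1·90°
n=2: pose=(-5,5,W); sL=50/13, sR=5/4; mL=-165/52, mR=-50/13; mL+mR=-365/52 → advance -1; mR−mL=-35/52 → turn -1·90°
n=3: pose=(-4,5,N); sL=200/137, sR=200/221; mL=-49500/30277, mR=-200/137; mL+mR=-93700/30277 → advance -1; mR−mL=5300/30277 → turn +1·90°

0 100/29 100/89 -7350/2581 -100/29 -6 6 W
1 200/153 8/9 -236/153 -200/153 -5 6 N
2 50/13 5/4 -165/52 -50/13 -5 5 W
3 200/137 200/221 -49500/30277 -200/137 -4 5 N
final -4 4 W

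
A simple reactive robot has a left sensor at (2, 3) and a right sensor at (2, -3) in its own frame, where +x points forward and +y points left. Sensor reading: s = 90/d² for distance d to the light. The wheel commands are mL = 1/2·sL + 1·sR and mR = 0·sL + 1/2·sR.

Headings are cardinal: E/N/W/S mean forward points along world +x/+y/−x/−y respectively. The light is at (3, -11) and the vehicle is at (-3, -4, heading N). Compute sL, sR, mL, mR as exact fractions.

left sensor world pos  = (-6, -2); dL² = 162
right sensor world pos = (0, -2); dR² = 90
sL = 90/162 = 5/9
sR = 90/90 = 1
mL = 1/2·sL + 1·sR = 23/18
mR = 0·sL + 1/2·sR = 1/2

5/9 1 23/18 1/2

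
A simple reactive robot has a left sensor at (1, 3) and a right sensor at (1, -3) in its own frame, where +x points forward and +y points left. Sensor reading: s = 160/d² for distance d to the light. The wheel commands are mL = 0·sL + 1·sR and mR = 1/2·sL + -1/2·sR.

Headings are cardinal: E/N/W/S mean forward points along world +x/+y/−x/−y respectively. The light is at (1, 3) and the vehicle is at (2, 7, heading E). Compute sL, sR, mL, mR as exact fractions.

160/53 32 32 -768/53

left sensor world pos  = (3, 10); dL² = 53
right sensor world pos = (3, 4); dR² = 5
sL = 160/53 = 160/53
sR = 160/5 = 32
mL = 0·sL + 1·sR = 32
mR = 1/2·sL + -1/2·sR = -768/53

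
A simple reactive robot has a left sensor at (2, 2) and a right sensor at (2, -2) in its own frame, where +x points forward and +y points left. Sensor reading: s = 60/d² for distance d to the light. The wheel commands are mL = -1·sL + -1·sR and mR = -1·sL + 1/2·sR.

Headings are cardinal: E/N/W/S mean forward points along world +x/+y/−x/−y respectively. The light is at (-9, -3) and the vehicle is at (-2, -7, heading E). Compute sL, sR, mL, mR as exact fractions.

left sensor world pos  = (0, -5); dL² = 85
right sensor world pos = (0, -9); dR² = 117
sL = 60/85 = 12/17
sR = 60/117 = 20/39
mL = -1·sL + -1·sR = -808/663
mR = -1·sL + 1/2·sR = -298/663

12/17 20/39 -808/663 -298/663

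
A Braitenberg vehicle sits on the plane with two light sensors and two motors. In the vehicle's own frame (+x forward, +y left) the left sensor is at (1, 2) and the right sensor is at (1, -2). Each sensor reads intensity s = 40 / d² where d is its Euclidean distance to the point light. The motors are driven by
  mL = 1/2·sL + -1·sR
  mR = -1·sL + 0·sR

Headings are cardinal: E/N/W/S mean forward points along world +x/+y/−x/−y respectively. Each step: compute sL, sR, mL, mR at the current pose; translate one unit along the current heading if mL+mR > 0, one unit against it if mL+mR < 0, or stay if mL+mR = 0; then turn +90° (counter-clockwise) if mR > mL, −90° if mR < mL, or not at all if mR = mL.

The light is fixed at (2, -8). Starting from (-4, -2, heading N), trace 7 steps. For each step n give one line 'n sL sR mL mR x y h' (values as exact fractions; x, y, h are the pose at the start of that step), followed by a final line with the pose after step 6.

n=0: pose=(-4,-2,N); sL=40/113, sR=8/13; mL=-644/1469, mR=-40/113; mL+mR=-1164/1469 → advance -1; mR−mL=124/1469 → turn +1·90°
n=1: pose=(-4,-3,W); sL=20/29, sR=20/49; mL=-90/1421, mR=-20/29; mL+mR=-1070/1421 → advance -1; mR−mL=-890/1421 → turn -1·90°
n=2: pose=(-3,-3,N); sL=8/17, sR=8/9; mL=-100/153, mR=-8/17; mL+mR=-172/153 → advance -1; mR−mL=28/153 → turn +1·90°
n=3: pose=(-3,-4,W); sL=1, sR=5/9; mL=-1/18, mR=-1; mL+mR=-19/18 → advance -1; mR−mL=-17/18 → turn -1·90°
n=4: pose=(-2,-4,N); sL=40/61, sR=40/29; mL=-1860/1769, mR=-40/61; mL+mR=-3020/1769 → advance -1; mR−mL=700/1769 → turn +1·90°
n=5: pose=(-2,-5,W); sL=20/13, sR=4/5; mL=-2/65, mR=-20/13; mL+mR=-102/65 → advance -1; mR−mL=-98/65 → turn -1·90°
n=6: pose=(-1,-5,N); sL=40/41, sR=40/17; mL=-1300/697, mR=-40/41; mL+mR=-1980/697 → advance -1; mR−mL=620/697 → turn +1·90°

0 40/113 8/13 -644/1469 -40/113 -4 -2 N
1 20/29 20/49 -90/1421 -20/29 -4 -3 W
2 8/17 8/9 -100/153 -8/17 -3 -3 N
3 1 5/9 -1/18 -1 -3 -4 W
4 40/61 40/29 -1860/1769 -40/61 -2 -4 N
5 20/13 4/5 -2/65 -20/13 -2 -5 W
6 40/41 40/17 -1300/697 -40/41 -1 -5 N
final -1 -6 W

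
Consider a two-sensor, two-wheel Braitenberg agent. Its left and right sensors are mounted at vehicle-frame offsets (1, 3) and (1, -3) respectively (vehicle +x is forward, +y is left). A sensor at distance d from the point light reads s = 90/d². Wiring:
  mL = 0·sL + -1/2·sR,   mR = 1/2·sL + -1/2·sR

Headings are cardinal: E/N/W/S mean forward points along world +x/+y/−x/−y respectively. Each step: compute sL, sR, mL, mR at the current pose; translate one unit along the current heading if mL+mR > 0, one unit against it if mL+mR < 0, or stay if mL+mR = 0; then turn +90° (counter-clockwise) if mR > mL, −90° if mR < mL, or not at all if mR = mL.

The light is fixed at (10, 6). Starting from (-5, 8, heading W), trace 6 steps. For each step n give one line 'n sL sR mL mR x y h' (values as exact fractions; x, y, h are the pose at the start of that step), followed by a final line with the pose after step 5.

0 90/257 90/281 -45/281 1080/72217 -5 8 W
1 45/61 9/29 -9/58 378/1769 -4 8 S
2 18/37 90/173 -45/173 -108/6401 -4 7 E
3 45/164 45/74 -45/148 -2025/12136 -5 7 N
4 18/53 18/53 -9/53 0 -5 6 W
5 45/61 9/29 -9/58 378/1769 -4 6 S
final -4 5 E

n=0: pose=(-5,8,W); sL=90/257, sR=90/281; mL=-45/281, mR=1080/72217; mL+mR=-10485/72217 → advance -1; mR−mL=45/257 → turn +1·90°
n=1: pose=(-4,8,S); sL=45/61, sR=9/29; mL=-9/58, mR=378/1769; mL+mR=207/3538 → advance +1; mR−mL=45/122 → turn +1·90°
n=2: pose=(-4,7,E); sL=18/37, sR=90/173; mL=-45/173, mR=-108/6401; mL+mR=-1773/6401 → advance -1; mR−mL=9/37 → turn +1·90°
n=3: pose=(-5,7,N); sL=45/164, sR=45/74; mL=-45/148, mR=-2025/12136; mL+mR=-5715/12136 → advance -1; mR−mL=45/328 → turn +1·90°
n=4: pose=(-5,6,W); sL=18/53, sR=18/53; mL=-9/53, mR=0; mL+mR=-9/53 → advance -1; mR−mL=9/53 → turn +1·90°
n=5: pose=(-4,6,S); sL=45/61, sR=9/29; mL=-9/58, mR=378/1769; mL+mR=207/3538 → advance +1; mR−mL=45/122 → turn +1·90°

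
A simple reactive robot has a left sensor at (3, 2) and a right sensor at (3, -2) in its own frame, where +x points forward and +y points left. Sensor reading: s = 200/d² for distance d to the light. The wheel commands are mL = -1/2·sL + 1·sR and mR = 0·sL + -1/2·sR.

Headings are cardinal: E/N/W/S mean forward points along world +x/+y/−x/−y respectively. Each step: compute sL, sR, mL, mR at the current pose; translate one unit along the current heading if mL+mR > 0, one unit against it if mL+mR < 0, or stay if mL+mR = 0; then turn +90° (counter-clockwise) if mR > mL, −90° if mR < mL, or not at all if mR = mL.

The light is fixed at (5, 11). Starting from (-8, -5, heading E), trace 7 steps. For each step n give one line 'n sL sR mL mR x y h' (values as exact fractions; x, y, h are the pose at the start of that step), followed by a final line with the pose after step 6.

n=0: pose=(-8,-5,E); sL=25/37, sR=25/53; mL=525/3922, mR=-25/106; mL+mR=-200/1961 → advance -1; mR−mL=-725/1961 → turn -1·90°
n=1: pose=(-9,-5,S); sL=40/101, sR=200/617; mL=7860/62317, mR=-100/617; mL+mR=-2240/62317 → advance -1; mR−mL=-17960/62317 → turn -1·90°
n=2: pose=(-9,-4,W); sL=100/289, sR=100/229; mL=17450/66181, mR=-50/229; mL+mR=3000/66181 → advance +1; mR−mL=-31900/66181 → turn -1·90°
n=3: pose=(-10,-4,N); sL=200/433, sR=200/313; mL=55300/135529, mR=-100/313; mL+mR=12000/135529 → advance +1; mR−mL=-98600/135529 → turn -1·90°
n=4: pose=(-10,-3,E); sL=25/36, sR=1/2; mL=11/72, mR=-1/4; mL+mR=-7/72 → advance -1; mR−mL=-29/72 → turn -1·90°
n=5: pose=(-11,-3,S); sL=40/97, sR=200/613; mL=7140/59461, mR=-100/613; mL+mR=-2560/59461 → advance -1; mR−mL=-16840/59461 → turn -1·90°
n=6: pose=(-11,-2,W); sL=100/293, sR=100/241; mL=17250/70613, mR=-50/241; mL+mR=2600/70613 → advance +1; mR−mL=-31900/70613 → turn -1·90°

0 25/37 25/53 525/3922 -25/106 -8 -5 E
1 40/101 200/617 7860/62317 -100/617 -9 -5 S
2 100/289 100/229 17450/66181 -50/229 -9 -4 W
3 200/433 200/313 55300/135529 -100/313 -10 -4 N
4 25/36 1/2 11/72 -1/4 -10 -3 E
5 40/97 200/613 7140/59461 -100/613 -11 -3 S
6 100/293 100/241 17250/70613 -50/241 -11 -2 W
final -12 -2 N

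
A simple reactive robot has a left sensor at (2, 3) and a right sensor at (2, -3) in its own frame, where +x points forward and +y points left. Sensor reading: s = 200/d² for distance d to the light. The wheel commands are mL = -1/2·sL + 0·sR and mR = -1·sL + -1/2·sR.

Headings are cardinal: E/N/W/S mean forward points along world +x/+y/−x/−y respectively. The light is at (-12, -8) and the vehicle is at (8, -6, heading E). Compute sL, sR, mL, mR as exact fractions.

left sensor world pos  = (10, -3); dL² = 509
right sensor world pos = (10, -9); dR² = 485
sL = 200/509 = 200/509
sR = 200/485 = 40/97
mL = -1/2·sL + 0·sR = -100/509
mR = -1·sL + -1/2·sR = -29580/49373

200/509 40/97 -100/509 -29580/49373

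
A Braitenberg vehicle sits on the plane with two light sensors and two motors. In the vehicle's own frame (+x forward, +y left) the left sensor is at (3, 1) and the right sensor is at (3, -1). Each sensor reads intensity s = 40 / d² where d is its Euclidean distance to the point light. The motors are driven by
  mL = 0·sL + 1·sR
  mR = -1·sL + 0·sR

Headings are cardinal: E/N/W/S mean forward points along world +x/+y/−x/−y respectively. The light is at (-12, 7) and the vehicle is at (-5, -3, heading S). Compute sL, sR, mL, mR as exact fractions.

left sensor world pos  = (-4, -6); dL² = 233
right sensor world pos = (-6, -6); dR² = 205
sL = 40/233 = 40/233
sR = 40/205 = 8/41
mL = 0·sL + 1·sR = 8/41
mR = -1·sL + 0·sR = -40/233

40/233 8/41 8/41 -40/233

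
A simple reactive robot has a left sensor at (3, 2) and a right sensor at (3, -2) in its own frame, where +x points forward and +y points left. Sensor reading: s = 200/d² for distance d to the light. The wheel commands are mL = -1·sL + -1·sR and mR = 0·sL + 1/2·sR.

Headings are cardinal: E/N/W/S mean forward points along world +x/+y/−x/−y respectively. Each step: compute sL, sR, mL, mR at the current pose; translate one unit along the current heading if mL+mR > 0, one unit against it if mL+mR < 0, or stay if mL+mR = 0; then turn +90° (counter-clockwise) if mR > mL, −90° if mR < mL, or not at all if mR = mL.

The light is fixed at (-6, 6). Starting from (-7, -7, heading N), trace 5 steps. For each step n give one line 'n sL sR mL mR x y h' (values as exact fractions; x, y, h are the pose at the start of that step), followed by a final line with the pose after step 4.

0 200/109 200/101 -42000/11009 100/101 -7 -7 N
1 25/34 5/4 -135/68 5/8 -7 -8 W
2 200/293 200/293 -400/293 100/293 -6 -8 S
3 20/13 100/117 -280/117 50/117 -6 -7 E
4 200/109 200/101 -42000/11009 100/101 -7 -7 N
final -7 -8 W

n=0: pose=(-7,-7,N); sL=200/109, sR=200/101; mL=-42000/11009, mR=100/101; mL+mR=-31100/11009 → advance -1; mR−mL=52900/11009 → turn +1·90°
n=1: pose=(-7,-8,W); sL=25/34, sR=5/4; mL=-135/68, mR=5/8; mL+mR=-185/136 → advance -1; mR−mL=355/136 → turn +1·90°
n=2: pose=(-6,-8,S); sL=200/293, sR=200/293; mL=-400/293, mR=100/293; mL+mR=-300/293 → advance -1; mR−mL=500/293 → turn +1·90°
n=3: pose=(-6,-7,E); sL=20/13, sR=100/117; mL=-280/117, mR=50/117; mL+mR=-230/117 → advance -1; mR−mL=110/39 → turn +1·90°
n=4: pose=(-7,-7,N); sL=200/109, sR=200/101; mL=-42000/11009, mR=100/101; mL+mR=-31100/11009 → advance -1; mR−mL=52900/11009 → turn +1·90°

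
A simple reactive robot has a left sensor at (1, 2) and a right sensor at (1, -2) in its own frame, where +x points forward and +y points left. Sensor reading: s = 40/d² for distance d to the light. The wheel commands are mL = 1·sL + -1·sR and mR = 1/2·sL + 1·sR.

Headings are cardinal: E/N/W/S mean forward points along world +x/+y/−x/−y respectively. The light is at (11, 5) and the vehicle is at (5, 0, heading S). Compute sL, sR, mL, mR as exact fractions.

10/13 2/5 24/65 51/65

left sensor world pos  = (7, -1); dL² = 52
right sensor world pos = (3, -1); dR² = 100
sL = 40/52 = 10/13
sR = 40/100 = 2/5
mL = 1·sL + -1·sR = 24/65
mR = 1/2·sL + 1·sR = 51/65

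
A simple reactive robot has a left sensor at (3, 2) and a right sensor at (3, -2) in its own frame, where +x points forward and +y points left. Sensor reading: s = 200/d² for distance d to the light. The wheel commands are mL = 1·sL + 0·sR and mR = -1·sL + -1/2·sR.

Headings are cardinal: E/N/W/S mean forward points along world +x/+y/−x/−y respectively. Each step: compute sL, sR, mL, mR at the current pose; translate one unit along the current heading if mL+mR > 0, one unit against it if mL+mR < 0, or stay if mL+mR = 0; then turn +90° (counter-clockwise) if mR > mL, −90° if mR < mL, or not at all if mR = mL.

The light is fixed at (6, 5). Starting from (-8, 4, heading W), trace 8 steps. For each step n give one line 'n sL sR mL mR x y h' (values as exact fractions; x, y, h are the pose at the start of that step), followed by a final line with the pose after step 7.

0 100/149 20/29 100/149 -4390/4321 -8 4 W
1 200/229 8/5 200/229 -1916/1145 -7 4 N
2 2 50/29 2 -83/29 -7 3 E
3 200/169 200/281 200/169 -73100/47489 -8 3 S
4 100/149 20/29 100/149 -4390/4321 -8 4 W
5 200/229 8/5 200/229 -1916/1145 -7 4 N
6 2 50/29 2 -83/29 -7 3 E
7 200/169 200/281 200/169 -73100/47489 -8 3 S
final -8 4 W

n=0: pose=(-8,4,W); sL=100/149, sR=20/29; mL=100/149, mR=-4390/4321; mL+mR=-10/29 → advance -1; mR−mL=-7290/4321 → turn -1·90°
n=1: pose=(-7,4,N); sL=200/229, sR=8/5; mL=200/229, mR=-1916/1145; mL+mR=-4/5 → advance -1; mR−mL=-2916/1145 → turn -1·90°
n=2: pose=(-7,3,E); sL=2, sR=50/29; mL=2, mR=-83/29; mL+mR=-25/29 → advance -1; mR−mL=-141/29 → turn -1·90°
n=3: pose=(-8,3,S); sL=200/169, sR=200/281; mL=200/169, mR=-73100/47489; mL+mR=-100/281 → advance -1; mR−mL=-129300/47489 → turn -1·90°
n=4: pose=(-8,4,W); sL=100/149, sR=20/29; mL=100/149, mR=-4390/4321; mL+mR=-10/29 → advance -1; mR−mL=-7290/4321 → turn -1·90°
n=5: pose=(-7,4,N); sL=200/229, sR=8/5; mL=200/229, mR=-1916/1145; mL+mR=-4/5 → advance -1; mR−mL=-2916/1145 → turn -1·90°
n=6: pose=(-7,3,E); sL=2, sR=50/29; mL=2, mR=-83/29; mL+mR=-25/29 → advance -1; mR−mL=-141/29 → turn -1·90°
n=7: pose=(-8,3,S); sL=200/169, sR=200/281; mL=200/169, mR=-73100/47489; mL+mR=-100/281 → advance -1; mR−mL=-129300/47489 → turn -1·90°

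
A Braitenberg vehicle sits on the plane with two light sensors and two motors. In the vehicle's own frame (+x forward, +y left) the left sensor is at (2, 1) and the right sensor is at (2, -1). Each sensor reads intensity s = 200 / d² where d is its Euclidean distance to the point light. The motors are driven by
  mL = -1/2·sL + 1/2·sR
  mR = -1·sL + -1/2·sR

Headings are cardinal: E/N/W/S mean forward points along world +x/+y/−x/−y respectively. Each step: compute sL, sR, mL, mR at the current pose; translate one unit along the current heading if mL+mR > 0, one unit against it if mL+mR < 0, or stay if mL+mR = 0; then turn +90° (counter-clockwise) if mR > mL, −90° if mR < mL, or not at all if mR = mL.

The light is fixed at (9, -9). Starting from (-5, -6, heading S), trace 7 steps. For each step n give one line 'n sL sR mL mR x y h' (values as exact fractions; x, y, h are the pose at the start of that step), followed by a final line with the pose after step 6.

0 20/17 100/113 -280/1921 -3110/1921 -5 -6 S
1 40/53 200/281 -320/14893 -16540/14893 -5 -5 W
2 25/29 10/9 65/522 -370/261 -4 -5 N
3 200/137 8/5 48/685 -1548/685 -4 -6 E
4 20/17 100/113 -280/1921 -3110/1921 -5 -6 S
5 40/53 200/281 -320/14893 -16540/14893 -5 -5 W
6 25/29 10/9 65/522 -370/261 -4 -5 N
final -4 -6 E

n=0: pose=(-5,-6,S); sL=20/17, sR=100/113; mL=-280/1921, mR=-3110/1921; mL+mR=-30/17 → advance -1; mR−mL=-2830/1921 → turn -1·90°
n=1: pose=(-5,-5,W); sL=40/53, sR=200/281; mL=-320/14893, mR=-16540/14893; mL+mR=-60/53 → advance -1; mR−mL=-16220/14893 → turn -1·90°
n=2: pose=(-4,-5,N); sL=25/29, sR=10/9; mL=65/522, mR=-370/261; mL+mR=-75/58 → advance -1; mR−mL=-805/522 → turn -1·90°
n=3: pose=(-4,-6,E); sL=200/137, sR=8/5; mL=48/685, mR=-1548/685; mL+mR=-300/137 → advance -1; mR−mL=-1596/685 → turn -1·90°
n=4: pose=(-5,-6,S); sL=20/17, sR=100/113; mL=-280/1921, mR=-3110/1921; mL+mR=-30/17 → advance -1; mR−mL=-2830/1921 → turn -1·90°
n=5: pose=(-5,-5,W); sL=40/53, sR=200/281; mL=-320/14893, mR=-16540/14893; mL+mR=-60/53 → advance -1; mR−mL=-16220/14893 → turn -1·90°
n=6: pose=(-4,-5,N); sL=25/29, sR=10/9; mL=65/522, mR=-370/261; mL+mR=-75/58 → advance -1; mR−mL=-805/522 → turn -1·90°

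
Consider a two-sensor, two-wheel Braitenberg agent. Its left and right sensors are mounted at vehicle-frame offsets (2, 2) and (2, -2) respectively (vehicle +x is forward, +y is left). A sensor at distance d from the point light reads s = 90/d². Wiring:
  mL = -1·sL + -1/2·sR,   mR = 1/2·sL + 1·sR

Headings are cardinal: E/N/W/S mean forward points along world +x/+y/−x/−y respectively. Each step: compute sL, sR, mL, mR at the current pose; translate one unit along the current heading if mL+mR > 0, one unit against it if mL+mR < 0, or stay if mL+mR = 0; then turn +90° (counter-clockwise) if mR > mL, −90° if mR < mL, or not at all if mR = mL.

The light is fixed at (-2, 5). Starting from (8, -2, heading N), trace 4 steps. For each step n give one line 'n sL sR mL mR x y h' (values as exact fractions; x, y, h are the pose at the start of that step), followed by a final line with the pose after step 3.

n=0: pose=(8,-2,N); sL=90/89, sR=90/169; mL=-19215/15041, mR=15615/15041; mL+mR=-3600/15041 → advance -1; mR−mL=34830/15041 → turn +1·90°
n=1: pose=(8,-3,W); sL=45/82, sR=9/10; mL=-819/820, mR=963/820; mL+mR=36/205 → advance +1; mR−mL=891/410 → turn +1·90°
n=2: pose=(7,-3,S); sL=90/221, sR=90/149; mL=-23355/32929, mR=26595/32929; mL+mR=3240/32929 → advance +1; mR−mL=49950/32929 → turn +1·90°
n=3: pose=(7,-4,E); sL=9/17, sR=45/121; mL=-2943/4114, mR=2619/4114; mL+mR=-162/2057 → advance -1; mR−mL=2781/2057 → turn +1·90°

0 90/89 90/169 -19215/15041 15615/15041 8 -2 N
1 45/82 9/10 -819/820 963/820 8 -3 W
2 90/221 90/149 -23355/32929 26595/32929 7 -3 S
3 9/17 45/121 -2943/4114 2619/4114 7 -4 E
final 6 -4 N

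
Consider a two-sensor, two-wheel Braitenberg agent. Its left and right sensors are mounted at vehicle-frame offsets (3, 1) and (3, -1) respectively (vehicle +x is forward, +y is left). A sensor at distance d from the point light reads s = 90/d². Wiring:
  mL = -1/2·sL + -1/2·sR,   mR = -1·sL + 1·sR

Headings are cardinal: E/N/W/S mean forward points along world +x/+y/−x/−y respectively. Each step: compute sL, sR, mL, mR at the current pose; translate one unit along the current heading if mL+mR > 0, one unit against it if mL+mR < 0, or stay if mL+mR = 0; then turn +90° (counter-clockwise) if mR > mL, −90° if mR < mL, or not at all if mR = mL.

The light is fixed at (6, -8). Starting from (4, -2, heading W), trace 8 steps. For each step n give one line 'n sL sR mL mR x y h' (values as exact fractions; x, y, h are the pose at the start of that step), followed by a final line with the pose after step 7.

0 9/5 45/37 -279/185 -108/185 4 -2 W
1 10 90/13 -110/13 -40/13 5 -2 S
2 45/34 9/4 -243/136 63/68 5 -1 E
3 90/109 90/101 -9450/11009 720/11009 4 -1 N
4 9/5 45/37 -279/185 -108/185 4 -2 W
5 10 90/13 -110/13 -40/13 5 -2 S
6 45/34 9/4 -243/136 63/68 5 -1 E
7 90/109 90/101 -9450/11009 720/11009 4 -1 N
final 4 -2 W

n=0: pose=(4,-2,W); sL=9/5, sR=45/37; mL=-279/185, mR=-108/185; mL+mR=-387/185 → advance -1; mR−mL=171/185 → turn +1·90°
n=1: pose=(5,-2,S); sL=10, sR=90/13; mL=-110/13, mR=-40/13; mL+mR=-150/13 → advance -1; mR−mL=70/13 → turn +1·90°
n=2: pose=(5,-1,E); sL=45/34, sR=9/4; mL=-243/136, mR=63/68; mL+mR=-117/136 → advance -1; mR−mL=369/136 → turn +1·90°
n=3: pose=(4,-1,N); sL=90/109, sR=90/101; mL=-9450/11009, mR=720/11009; mL+mR=-8730/11009 → advance -1; mR−mL=10170/11009 → turn +1·90°
n=4: pose=(4,-2,W); sL=9/5, sR=45/37; mL=-279/185, mR=-108/185; mL+mR=-387/185 → advance -1; mR−mL=171/185 → turn +1·90°
n=5: pose=(5,-2,S); sL=10, sR=90/13; mL=-110/13, mR=-40/13; mL+mR=-150/13 → advance -1; mR−mL=70/13 → turn +1·90°
n=6: pose=(5,-1,E); sL=45/34, sR=9/4; mL=-243/136, mR=63/68; mL+mR=-117/136 → advance -1; mR−mL=369/136 → turn +1·90°
n=7: pose=(4,-1,N); sL=90/109, sR=90/101; mL=-9450/11009, mR=720/11009; mL+mR=-8730/11009 → advance -1; mR−mL=10170/11009 → turn +1·90°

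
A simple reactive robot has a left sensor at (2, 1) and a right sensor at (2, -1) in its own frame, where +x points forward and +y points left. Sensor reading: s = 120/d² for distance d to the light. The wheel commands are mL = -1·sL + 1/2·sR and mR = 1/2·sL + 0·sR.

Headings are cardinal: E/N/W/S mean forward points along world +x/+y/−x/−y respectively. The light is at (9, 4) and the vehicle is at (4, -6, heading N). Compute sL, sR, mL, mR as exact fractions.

left sensor world pos  = (3, -4); dL² = 100
right sensor world pos = (5, -4); dR² = 80
sL = 120/100 = 6/5
sR = 120/80 = 3/2
mL = -1·sL + 1/2·sR = -9/20
mR = 1/2·sL + 0·sR = 3/5

6/5 3/2 -9/20 3/5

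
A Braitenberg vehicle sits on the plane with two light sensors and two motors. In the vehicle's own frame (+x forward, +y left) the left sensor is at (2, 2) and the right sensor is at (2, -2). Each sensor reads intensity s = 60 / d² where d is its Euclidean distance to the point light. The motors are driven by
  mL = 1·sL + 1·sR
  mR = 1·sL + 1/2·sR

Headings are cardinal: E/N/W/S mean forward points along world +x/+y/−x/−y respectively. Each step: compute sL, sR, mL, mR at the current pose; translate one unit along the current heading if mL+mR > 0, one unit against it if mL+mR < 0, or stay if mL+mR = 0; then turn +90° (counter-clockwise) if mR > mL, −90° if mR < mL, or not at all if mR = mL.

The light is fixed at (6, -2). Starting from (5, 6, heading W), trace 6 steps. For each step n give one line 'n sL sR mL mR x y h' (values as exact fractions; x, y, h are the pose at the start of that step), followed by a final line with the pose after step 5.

n=0: pose=(5,6,W); sL=4/3, sR=60/109; mL=616/327, mR=526/327; mL+mR=1142/327 → advance +1; mR−mL=-30/109 → turn -1·90°
n=1: pose=(4,6,N); sL=15/29, sR=3/5; mL=162/145, mR=237/290; mL+mR=561/290 → advance +1; mR−mL=-3/10 → turn -1·90°
n=2: pose=(4,7,E); sL=60/121, sR=60/49; mL=10200/5929, mR=6570/5929; mL+mR=16770/5929 → advance +1; mR−mL=-30/49 → turn -1·90°
n=3: pose=(5,7,S); sL=6/5, sR=30/29; mL=324/145, mR=249/145; mL+mR=573/145 → advance +1; mR−mL=-15/29 → turn -1·90°
n=4: pose=(5,6,W); sL=4/3, sR=60/109; mL=616/327, mR=526/327; mL+mR=1142/327 → advance +1; mR−mL=-30/109 → turn -1·90°
n=5: pose=(4,6,N); sL=15/29, sR=3/5; mL=162/145, mR=237/290; mL+mR=561/290 → advance +1; mR−mL=-3/10 → turn -1·90°

0 4/3 60/109 616/327 526/327 5 6 W
1 15/29 3/5 162/145 237/290 4 6 N
2 60/121 60/49 10200/5929 6570/5929 4 7 E
3 6/5 30/29 324/145 249/145 5 7 S
4 4/3 60/109 616/327 526/327 5 6 W
5 15/29 3/5 162/145 237/290 4 6 N
final 4 7 E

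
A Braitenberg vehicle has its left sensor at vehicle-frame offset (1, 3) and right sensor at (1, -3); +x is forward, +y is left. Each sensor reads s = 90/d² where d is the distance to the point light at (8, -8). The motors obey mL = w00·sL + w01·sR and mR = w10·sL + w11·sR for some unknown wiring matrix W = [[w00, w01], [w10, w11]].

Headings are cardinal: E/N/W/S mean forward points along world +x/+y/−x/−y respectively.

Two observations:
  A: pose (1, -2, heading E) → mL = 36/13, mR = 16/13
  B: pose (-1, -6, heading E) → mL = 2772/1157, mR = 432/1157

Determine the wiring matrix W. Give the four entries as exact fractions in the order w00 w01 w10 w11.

obs A: pose=(1,-2,E) → sL=10/13, sR=2, mL=36/13, mR=16/13
obs B: pose=(-1,-6,E) → sL=90/89, sR=18/13, mL=2772/1157, mR=432/1157
sensor matrix S = [[10/13, 2], [90/89, 18/13]]; det S = -14400/15041
solve [mL_A; mL_B] = S·[w00; w01] and [mR_A; mR_B] = S·[w10; w11]:
  w00 = 1, w01 = 1, w10 = -1, w11 = 1

1 1 -1 1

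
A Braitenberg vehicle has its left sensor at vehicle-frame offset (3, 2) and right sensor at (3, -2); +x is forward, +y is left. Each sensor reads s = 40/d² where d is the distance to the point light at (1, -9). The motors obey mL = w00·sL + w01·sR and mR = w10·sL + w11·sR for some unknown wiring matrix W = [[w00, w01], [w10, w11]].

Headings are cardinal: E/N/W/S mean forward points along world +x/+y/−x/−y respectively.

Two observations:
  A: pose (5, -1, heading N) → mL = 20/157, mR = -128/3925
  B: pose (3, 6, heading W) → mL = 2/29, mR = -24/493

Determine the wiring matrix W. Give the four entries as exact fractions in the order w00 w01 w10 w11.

0 1/2 -1/2 1/2

obs A: pose=(5,-1,N) → sL=8/25, sR=40/157, mL=20/157, mR=-128/3925
obs B: pose=(3,6,W) → sL=4/17, sR=4/29, mL=2/29, mR=-24/493
sensor matrix S = [[8/25, 40/157], [4/17, 4/29]]; det S = -30592/1935025
solve [mL_A; mL_B] = S·[w00; w01] and [mR_A; mR_B] = S·[w10; w11]:
  w00 = 0, w01 = 1/2, w10 = -1/2, w11 = 1/2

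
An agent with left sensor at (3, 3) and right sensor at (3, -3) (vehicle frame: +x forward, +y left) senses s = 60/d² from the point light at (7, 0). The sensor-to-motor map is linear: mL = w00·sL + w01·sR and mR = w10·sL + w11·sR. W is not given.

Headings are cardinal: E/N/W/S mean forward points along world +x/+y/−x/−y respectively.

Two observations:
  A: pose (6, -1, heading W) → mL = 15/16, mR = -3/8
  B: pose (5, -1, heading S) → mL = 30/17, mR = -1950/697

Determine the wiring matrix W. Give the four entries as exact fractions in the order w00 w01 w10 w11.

obs A: pose=(6,-1,W) → sL=15/8, sR=3, mL=15/16, mR=-3/8
obs B: pose=(5,-1,S) → sL=60/17, sR=60/41, mL=30/17, mR=-1950/697
sensor matrix S = [[15/8, 3], [60/17, 60/41]]; det S = -10935/1394
solve [mL_A; mL_B] = S·[w00; w01] and [mR_A; mR_B] = S·[w10; w11]:
  w00 = 1/2, w01 = 0, w10 = -1, w11 = 1/2

1/2 0 -1 1/2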